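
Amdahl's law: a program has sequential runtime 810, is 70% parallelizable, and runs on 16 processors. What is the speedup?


Amdahl's law: T_p = T × ((1-p) + p/N)
= 810 × ((1-0.7) + 0.7/16)
= 810 × (0.30 + 0.0437)
= 810 × 0.3438
= 278.44
Speedup = 810/278.44
= 2.91×


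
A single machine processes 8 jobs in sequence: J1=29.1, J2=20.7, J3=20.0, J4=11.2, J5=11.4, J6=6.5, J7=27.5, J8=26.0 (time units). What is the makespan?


Sequential makespan: sum all processing times
= 29.1 + 20.7 + 20.0 + 11.2 + 11.4 + 6.5 + 27.5 + 26.0
= 152.4 time units


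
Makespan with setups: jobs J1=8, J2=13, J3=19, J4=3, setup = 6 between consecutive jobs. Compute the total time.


Makespan = Σ processing + (n-1) × setup
= (8 + 13 + 19 + 3) + (4-1)×6
= 43 + 18
= 61 time units


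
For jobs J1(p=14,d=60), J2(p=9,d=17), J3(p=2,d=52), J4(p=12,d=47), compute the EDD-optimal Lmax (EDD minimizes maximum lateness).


EDD order: J2 → J4 → J3 → J1
Completion and lateness:
  J2: C=9, d=17, L=9-17=-8
  J4: C=21, d=47, L=21-47=-26
  J3: C=23, d=52, L=23-52=-29
  J1: C=37, d=60, L=37-60=-23
Lmax = max(-8, -26, -29, -23)
= -8


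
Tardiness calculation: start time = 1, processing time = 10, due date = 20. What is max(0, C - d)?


Completion = start + processing = 1 + 10 = 11
Tardiness = max(0, C - d) = max(0, 11 - 20)
= max(0, -9)
= 0


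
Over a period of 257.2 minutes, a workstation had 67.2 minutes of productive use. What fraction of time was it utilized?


Utilization = busy / total × 100
= 67.2 / 257.2 × 100
= 26.1%


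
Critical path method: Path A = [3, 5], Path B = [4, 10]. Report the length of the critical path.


Path A: 3 + 5 = 8
Path B: 4 + 10 = 14
Critical path = longest = max(8, 14)
= 14 (Path B)


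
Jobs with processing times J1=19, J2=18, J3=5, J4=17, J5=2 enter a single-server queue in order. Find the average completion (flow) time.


Completion times:
  J1: completes at 19
  J2: completes at 37
  J3: completes at 42
  J4: completes at 59
  J5: completes at 61
Sum = 218
Average = 218/5
= 43.60


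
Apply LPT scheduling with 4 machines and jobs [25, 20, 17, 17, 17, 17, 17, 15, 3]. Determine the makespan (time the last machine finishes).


Jobs (LPT sorted): [25, 20, 17, 17, 17, 17, 17, 15, 3]
Machines: 4
  J=25 → Machine 1 (load: 0+25=25)
  J=20 → Machine 2 (load: 0+20=20)
  J=17 → Machine 3 (load: 0+17=17)
  J=17 → Machine 4 (load: 0+17=17)
  J=17 → Machine 3 (load: 17+17=34)
  J=17 → Machine 4 (load: 17+17=34)
  J=17 → Machine 2 (load: 20+17=37)
  J=15 → Machine 1 (load: 25+15=40)
  J=3 → Machine 3 (load: 34+3=37)
Machine loads: [40, 37, 37, 34]
Makespan = max = 40 time units


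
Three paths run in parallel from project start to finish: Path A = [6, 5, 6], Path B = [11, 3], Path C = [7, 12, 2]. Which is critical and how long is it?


Path A: 6 + 5 + 6 = 17
Path B: 11 + 3 = 14
Path C: 7 + 12 + 2 = 21
Critical path = longest = max(17, 14, 21)
= 21 (Path C)


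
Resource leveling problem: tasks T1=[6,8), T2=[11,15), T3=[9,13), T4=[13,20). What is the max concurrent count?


Check each time point for overlaps:
  t=11: 2 tasks active (T2, T3)
Max concurrent = 2


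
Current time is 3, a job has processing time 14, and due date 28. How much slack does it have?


Slack = due - current_time - processing
= 28 - 3 - 14
= 11


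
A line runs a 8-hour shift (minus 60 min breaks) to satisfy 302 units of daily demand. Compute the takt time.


Available = 8×60 - 60 = 420 min
Takt time = 420 / 302
= 1.39 min/unit


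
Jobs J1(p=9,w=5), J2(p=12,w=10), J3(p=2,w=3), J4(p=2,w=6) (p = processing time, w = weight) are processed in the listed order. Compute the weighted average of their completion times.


Completion times:
  J1: C=9, w×C=5×9=45
  J2: C=21, w×C=10×21=210
  J3: C=23, w×C=3×23=69
  J4: C=25, w×C=6×25=150
Sum w×C = 474
Sum w = 24
Weighted avg = 474/24
= 19.75


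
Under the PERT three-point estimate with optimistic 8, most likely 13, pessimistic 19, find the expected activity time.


te = (o + 4m + p) / 6
= (8 + 4×13 + 19) / 6
= (8 + 52 + 19) / 6
= 79 / 6
= 13.17


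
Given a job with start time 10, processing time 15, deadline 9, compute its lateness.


Completion = 10 + 15 = 25
Lateness = C - d = 25 - 9
= 16


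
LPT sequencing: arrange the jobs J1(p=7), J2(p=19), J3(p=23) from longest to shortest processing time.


LPT: sort by longest processing time first
  J3: p=23
  J2: p=19
  J1: p=7
Order: J3 → J2 → J1


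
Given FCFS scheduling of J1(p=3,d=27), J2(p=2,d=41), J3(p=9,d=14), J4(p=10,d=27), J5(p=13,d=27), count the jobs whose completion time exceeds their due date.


Completion vs due date:
  J1: C=3, d=27 → on time
  J2: C=5, d=41 → on time
  J3: C=14, d=14 → on time
  J4: C=24, d=27 → on time
  J5: C=37, d=27 → TARDY
Tardy jobs: J5
Count = 1


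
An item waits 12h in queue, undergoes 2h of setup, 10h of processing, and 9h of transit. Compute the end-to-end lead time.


Lead time = queue + setup + processing + transit
= 12 + 2 + 10 + 9
= 33 hours


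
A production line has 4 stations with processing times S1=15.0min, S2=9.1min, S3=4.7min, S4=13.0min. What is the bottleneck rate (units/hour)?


Bottleneck = longest station time
Station times: [15.0, 9.1, 4.7, 13.0]
Max = 15.0 min
Rate = 60 / 15.0
= 4.00 units/hour (bottleneck: 15.0min)


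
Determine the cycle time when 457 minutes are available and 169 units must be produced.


Cycle time = available time / demand
= 457 / 169
= 2.70 min/unit


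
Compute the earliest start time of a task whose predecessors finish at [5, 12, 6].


ES = max of all predecessor completion times
Predecessors: [5, 12, 6]
ES = max(5, 12, 6)
= 12


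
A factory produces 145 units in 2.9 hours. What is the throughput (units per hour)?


Throughput = units / time
= 145 / 2.9
= 50.0 units/hour


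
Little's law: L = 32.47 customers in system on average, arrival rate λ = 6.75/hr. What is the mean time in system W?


Little's law: L = λW → W = L / λ
= 32.47 / 6.75
= 4.81 hours


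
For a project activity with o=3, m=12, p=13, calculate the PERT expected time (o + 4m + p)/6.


te = (o + 4m + p) / 6
= (3 + 4×12 + 13) / 6
= (3 + 48 + 13) / 6
= 64 / 6
= 10.67


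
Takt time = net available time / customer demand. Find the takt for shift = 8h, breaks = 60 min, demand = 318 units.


Available = 8×60 - 60 = 420 min
Takt time = 420 / 318
= 1.32 min/unit


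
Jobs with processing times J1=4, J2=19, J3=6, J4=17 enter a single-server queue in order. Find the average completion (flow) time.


Completion times:
  J1: completes at 4
  J2: completes at 23
  J3: completes at 29
  J4: completes at 46
Sum = 102
Average = 102/4
= 25.50


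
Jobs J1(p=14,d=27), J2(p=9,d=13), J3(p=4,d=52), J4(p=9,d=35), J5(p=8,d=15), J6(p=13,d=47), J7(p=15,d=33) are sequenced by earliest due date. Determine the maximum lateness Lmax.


EDD order: J2 → J5 → J1 → J7 → J4 → J6 → J3
Completion and lateness:
  J2: C=9, d=13, L=9-13=-4
  J5: C=17, d=15, L=17-15=2
  J1: C=31, d=27, L=31-27=4
  J7: C=46, d=33, L=46-33=13
  J4: C=55, d=35, L=55-35=20
  J6: C=68, d=47, L=68-47=21
  J3: C=72, d=52, L=72-52=20
Lmax = max(-4, 2, 4, 13, 20, 21, 20)
= 21


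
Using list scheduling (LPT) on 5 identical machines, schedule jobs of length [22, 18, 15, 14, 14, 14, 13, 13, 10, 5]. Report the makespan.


Jobs (LPT sorted): [22, 18, 15, 14, 14, 14, 13, 13, 10, 5]
Machines: 5
  J=22 → Machine 1 (load: 0+22=22)
  J=18 → Machine 2 (load: 0+18=18)
  J=15 → Machine 3 (load: 0+15=15)
  J=14 → Machine 4 (load: 0+14=14)
  J=14 → Machine 5 (load: 0+14=14)
  J=14 → Machine 4 (load: 14+14=28)
  J=13 → Machine 5 (load: 14+13=27)
  J=13 → Machine 3 (load: 15+13=28)
  J=10 → Machine 2 (load: 18+10=28)
  J=5 → Machine 1 (load: 22+5=27)
Machine loads: [27, 28, 28, 28, 27]
Makespan = max = 28 time units


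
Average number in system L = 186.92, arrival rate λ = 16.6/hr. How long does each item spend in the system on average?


Little's law: L = λW → W = L / λ
= 186.92 / 16.6
= 11.26 hours


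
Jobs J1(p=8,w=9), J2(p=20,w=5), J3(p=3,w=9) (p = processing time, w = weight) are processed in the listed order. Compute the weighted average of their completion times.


Completion times:
  J1: C=8, w×C=9×8=72
  J2: C=28, w×C=5×28=140
  J3: C=31, w×C=9×31=279
Sum w×C = 491
Sum w = 23
Weighted avg = 491/23
= 21.35


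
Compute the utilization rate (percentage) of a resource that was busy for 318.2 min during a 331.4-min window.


Utilization = busy / total × 100
= 318.2 / 331.4 × 100
= 96.0%


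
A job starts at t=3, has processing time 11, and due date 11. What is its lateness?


Completion = 3 + 11 = 14
Lateness = C - d = 14 - 11
= 3


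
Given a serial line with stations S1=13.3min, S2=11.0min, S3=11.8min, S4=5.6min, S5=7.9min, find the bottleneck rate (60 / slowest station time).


Bottleneck = longest station time
Station times: [13.3, 11.0, 11.8, 5.6, 7.9]
Max = 13.3 min
Rate = 60 / 13.3
= 4.51 units/hour (bottleneck: 13.3min)


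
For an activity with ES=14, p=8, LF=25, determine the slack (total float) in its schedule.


EF = ES + duration = 14 + 8 = 22
LS = LF - duration = 25 - 8 = 17
Total Float = LF - EF = 25 - 22
(or LS - ES = 17 - 14)
= 3


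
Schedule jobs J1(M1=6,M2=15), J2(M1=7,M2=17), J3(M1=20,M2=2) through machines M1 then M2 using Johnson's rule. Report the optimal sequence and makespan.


Johnson's rule:
Group 1 (M1≤M2, sort by M1): ['J1', 'J2']
Group 2 (M1>M2, sort desc M2): ['J3']
Sequence: J1 → J2 → J3
Makespan calculation:
  J1: M1 done=6, M2 done=21
  J2: M1 done=13, M2 done=38
  J3: M1 done=33, M2 done=40
= Sequence: J1 → J2 → J3, Makespan: 40


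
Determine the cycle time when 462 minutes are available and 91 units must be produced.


Cycle time = available time / demand
= 462 / 91
= 5.08 min/unit


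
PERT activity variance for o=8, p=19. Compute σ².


σ² = ((p - o) / 6)² = (p - o)² / 36
= (19 - 8)² / 36
= 11² / 36
= 121 / 36
= 3.3611


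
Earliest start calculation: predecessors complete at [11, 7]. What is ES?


ES = max of all predecessor completion times
Predecessors: [11, 7]
ES = max(11, 7)
= 11


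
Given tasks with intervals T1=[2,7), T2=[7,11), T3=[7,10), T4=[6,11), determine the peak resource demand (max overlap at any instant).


Check each time point for overlaps:
  t=7: 3 tasks active (T2, T3, T4)
Max concurrent = 3


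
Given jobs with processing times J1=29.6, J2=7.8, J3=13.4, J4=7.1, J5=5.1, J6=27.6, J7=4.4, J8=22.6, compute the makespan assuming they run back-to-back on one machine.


Sequential makespan: sum all processing times
= 29.6 + 7.8 + 13.4 + 7.1 + 5.1 + 27.6 + 4.4 + 22.6
= 117.6 time units


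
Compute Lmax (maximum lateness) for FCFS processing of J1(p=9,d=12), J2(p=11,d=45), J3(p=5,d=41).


Lateness per job (L = C - d):
  J1: C=9, d=12, L=-3
  J2: C=20, d=45, L=-25
  J3: C=25, d=41, L=-16
Lmax = max(-3, -25, -16)
= -3


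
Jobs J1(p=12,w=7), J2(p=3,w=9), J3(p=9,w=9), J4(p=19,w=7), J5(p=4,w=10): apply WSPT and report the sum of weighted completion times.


WSPT order (by p/w): J2 → J5 → J3 → J1 → J4
  J2: C=3, w·C=9×3=27
  J5: C=7, w·C=10×7=70
  J3: C=16, w·C=9×16=144
  J1: C=28, w·C=7×28=196
  J4: C=47, w·C=7×47=329
Σ w·C = 766
= 766


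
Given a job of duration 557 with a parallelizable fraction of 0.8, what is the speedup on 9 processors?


Amdahl's law: T_p = T × ((1-p) + p/N)
= 557 × ((1-0.8) + 0.8/9)
= 557 × (0.20 + 0.0889)
= 557 × 0.2889
= 160.91
Speedup = 557/160.91
= 3.46×


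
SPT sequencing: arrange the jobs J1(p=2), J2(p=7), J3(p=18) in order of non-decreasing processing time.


SPT: sort by shortest processing time
  J1: p=2
  J2: p=7
  J3: p=18
Order: J1 → J2 → J3


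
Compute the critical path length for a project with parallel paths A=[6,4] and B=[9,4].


Path A: 6 + 4 = 10
Path B: 9 + 4 = 13
Critical path = longest = max(10, 13)
= 13 (Path B)


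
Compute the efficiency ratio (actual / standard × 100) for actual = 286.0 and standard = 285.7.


Efficiency = (actual / standard) × 100
= (286.0 / 285.7) × 100
= 100.1%


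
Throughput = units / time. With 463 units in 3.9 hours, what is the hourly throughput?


Throughput = units / time
= 463 / 3.9
= 118.7 units/hour


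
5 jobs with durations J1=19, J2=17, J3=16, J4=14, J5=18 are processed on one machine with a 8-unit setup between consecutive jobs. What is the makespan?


Makespan = Σ processing + (n-1) × setup
= (19 + 17 + 16 + 14 + 18) + (5-1)×8
= 84 + 32
= 116 time units


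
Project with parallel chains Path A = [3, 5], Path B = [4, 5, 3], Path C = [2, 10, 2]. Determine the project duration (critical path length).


Path A: 3 + 5 = 8
Path B: 4 + 5 + 3 = 12
Path C: 2 + 10 + 2 = 14
Critical path = longest = max(8, 12, 14)
= 14 (Path C)


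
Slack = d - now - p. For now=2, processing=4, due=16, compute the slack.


Slack = due - current_time - processing
= 16 - 2 - 4
= 10


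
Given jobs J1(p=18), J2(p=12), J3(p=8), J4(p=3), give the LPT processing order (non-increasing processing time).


LPT: sort by longest processing time first
  J1: p=18
  J2: p=12
  J3: p=8
  J4: p=3
Order: J1 → J2 → J3 → J4


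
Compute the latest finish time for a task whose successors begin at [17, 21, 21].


LF = min of all successor start times
Successors start at: [17, 21, 21]
LF = min(17, 21, 21)
= 17


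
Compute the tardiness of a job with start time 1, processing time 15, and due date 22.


Completion = start + processing = 1 + 15 = 16
Tardiness = max(0, C - d) = max(0, 16 - 22)
= max(0, -6)
= 0


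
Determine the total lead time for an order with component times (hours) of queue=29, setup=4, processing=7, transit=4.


Lead time = queue + setup + processing + transit
= 29 + 4 + 7 + 4
= 44 hours


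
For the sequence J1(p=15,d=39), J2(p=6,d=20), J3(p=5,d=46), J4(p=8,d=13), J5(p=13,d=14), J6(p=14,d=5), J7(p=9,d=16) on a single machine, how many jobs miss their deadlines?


Completion vs due date:
  J1: C=15, d=39 → on time
  J2: C=21, d=20 → TARDY
  J3: C=26, d=46 → on time
  J4: C=34, d=13 → TARDY
  J5: C=47, d=14 → TARDY
  J6: C=61, d=5 → TARDY
  J7: C=70, d=16 → TARDY
Tardy jobs: J2, J4, J5, J6, J7
Count = 5


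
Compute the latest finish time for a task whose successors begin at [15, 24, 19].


LF = min of all successor start times
Successors start at: [15, 24, 19]
LF = min(15, 24, 19)
= 15


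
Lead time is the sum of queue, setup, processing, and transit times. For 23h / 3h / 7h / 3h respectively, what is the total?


Lead time = queue + setup + processing + transit
= 23 + 3 + 7 + 3
= 36 hours


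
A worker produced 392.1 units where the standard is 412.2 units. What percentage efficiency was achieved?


Efficiency = (actual / standard) × 100
= (392.1 / 412.2) × 100
= 95.1%


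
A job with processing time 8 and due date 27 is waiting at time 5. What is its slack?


Slack = due - current_time - processing
= 27 - 5 - 8
= 14


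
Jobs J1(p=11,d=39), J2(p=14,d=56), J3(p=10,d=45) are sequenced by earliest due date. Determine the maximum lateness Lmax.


EDD order: J1 → J3 → J2
Completion and lateness:
  J1: C=11, d=39, L=11-39=-28
  J3: C=21, d=45, L=21-45=-24
  J2: C=35, d=56, L=35-56=-21
Lmax = max(-28, -24, -21)
= -21


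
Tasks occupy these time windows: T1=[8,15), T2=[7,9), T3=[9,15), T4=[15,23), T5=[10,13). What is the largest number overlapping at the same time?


Check each time point for overlaps:
  t=10: 3 tasks active (T1, T3, T5)
Max concurrent = 3


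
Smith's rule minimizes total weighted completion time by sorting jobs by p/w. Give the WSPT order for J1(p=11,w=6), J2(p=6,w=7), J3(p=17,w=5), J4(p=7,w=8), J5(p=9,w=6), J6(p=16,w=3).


WSPT (Smith's rule): sort by p/w ascending
  J2: p/w = 6/7 = 0.857
  J4: p/w = 7/8 = 0.875
  J5: p/w = 9/6 = 1.500
  J1: p/w = 11/6 = 1.833
  J3: p/w = 17/5 = 3.400
  J6: p/w = 16/3 = 5.333
Order: J2 → J4 → J5 → J1 → J3 → J6


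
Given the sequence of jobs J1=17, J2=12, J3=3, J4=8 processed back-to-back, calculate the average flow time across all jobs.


Completion times:
  J1: completes at 17
  J2: completes at 29
  J3: completes at 32
  J4: completes at 40
Sum = 118
Average = 118/4
= 29.50


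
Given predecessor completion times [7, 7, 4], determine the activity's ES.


ES = max of all predecessor completion times
Predecessors: [7, 7, 4]
ES = max(7, 7, 4)
= 7


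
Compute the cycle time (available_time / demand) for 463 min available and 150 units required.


Cycle time = available time / demand
= 463 / 150
= 3.09 min/unit


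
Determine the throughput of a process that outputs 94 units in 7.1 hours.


Throughput = units / time
= 94 / 7.1
= 13.2 units/hour


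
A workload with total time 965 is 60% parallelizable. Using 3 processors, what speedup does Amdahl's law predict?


Amdahl's law: T_p = T × ((1-p) + p/N)
= 965 × ((1-0.6) + 0.6/3)
= 965 × (0.40 + 0.2000)
= 965 × 0.6000
= 579.00
Speedup = 965/579.00
= 1.67×


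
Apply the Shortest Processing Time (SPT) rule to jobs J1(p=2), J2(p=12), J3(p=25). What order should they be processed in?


SPT: sort by shortest processing time
  J1: p=2
  J2: p=12
  J3: p=25
Order: J1 → J2 → J3


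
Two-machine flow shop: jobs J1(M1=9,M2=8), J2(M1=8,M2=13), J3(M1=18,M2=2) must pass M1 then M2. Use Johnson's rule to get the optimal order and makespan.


Johnson's rule:
Group 1 (M1≤M2, sort by M1): ['J2']
Group 2 (M1>M2, sort desc M2): ['J1', 'J3']
Sequence: J2 → J1 → J3
Makespan calculation:
  J2: M1 done=8, M2 done=21
  J1: M1 done=17, M2 done=29
  J3: M1 done=35, M2 done=37
= Sequence: J2 → J1 → J3, Makespan: 37


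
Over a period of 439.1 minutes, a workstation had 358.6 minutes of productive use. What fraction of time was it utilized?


Utilization = busy / total × 100
= 358.6 / 439.1 × 100
= 81.7%


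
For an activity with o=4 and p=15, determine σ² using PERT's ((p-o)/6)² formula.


σ² = ((p - o) / 6)² = (p - o)² / 36
= (15 - 4)² / 36
= 11² / 36
= 121 / 36
= 3.3611


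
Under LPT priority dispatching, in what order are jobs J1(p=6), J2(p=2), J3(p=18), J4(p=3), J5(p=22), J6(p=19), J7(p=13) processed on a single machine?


LPT: sort by longest processing time first
  J5: p=22
  J6: p=19
  J3: p=18
  J7: p=13
  J1: p=6
  J4: p=3
  J2: p=2
Order: J5 → J6 → J3 → J7 → J1 → J4 → J2


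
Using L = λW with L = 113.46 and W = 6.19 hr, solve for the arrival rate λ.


Little's law: L = λW → λ = L / W
= 113.46 / 6.19
= 18.33 per hour


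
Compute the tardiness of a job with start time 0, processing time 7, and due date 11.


Completion = start + processing = 0 + 7 = 7
Tardiness = max(0, C - d) = max(0, 7 - 11)
= max(0, -4)
= 0


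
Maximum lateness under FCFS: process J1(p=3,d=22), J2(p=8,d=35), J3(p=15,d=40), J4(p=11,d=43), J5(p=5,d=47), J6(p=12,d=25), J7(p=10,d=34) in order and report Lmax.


Lateness per job (L = C - d):
  J1: C=3, d=22, L=-19
  J2: C=11, d=35, L=-24
  J3: C=26, d=40, L=-14
  J4: C=37, d=43, L=-6
  J5: C=42, d=47, L=-5
  J6: C=54, d=25, L=29
  J7: C=64, d=34, L=30
Lmax = max(-19, -24, -14, -6, -5, 29, 30)
= 30


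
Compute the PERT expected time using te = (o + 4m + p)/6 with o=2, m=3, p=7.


te = (o + 4m + p) / 6
= (2 + 4×3 + 7) / 6
= (2 + 12 + 7) / 6
= 21 / 6
= 3.50


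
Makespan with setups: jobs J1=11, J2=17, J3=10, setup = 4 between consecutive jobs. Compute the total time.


Makespan = Σ processing + (n-1) × setup
= (11 + 17 + 10) + (3-1)×4
= 38 + 8
= 46 time units


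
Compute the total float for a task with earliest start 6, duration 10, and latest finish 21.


EF = ES + duration = 6 + 10 = 16
LS = LF - duration = 21 - 10 = 11
Total Float = LF - EF = 21 - 16
(or LS - ES = 11 - 6)
= 5


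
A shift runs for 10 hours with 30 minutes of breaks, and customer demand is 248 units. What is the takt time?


Available = 10×60 - 30 = 570 min
Takt time = 570 / 248
= 2.30 min/unit


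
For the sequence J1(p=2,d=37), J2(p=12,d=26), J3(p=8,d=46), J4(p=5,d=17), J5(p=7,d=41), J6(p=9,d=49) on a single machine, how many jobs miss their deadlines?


Completion vs due date:
  J1: C=2, d=37 → on time
  J2: C=14, d=26 → on time
  J3: C=22, d=46 → on time
  J4: C=27, d=17 → TARDY
  J5: C=34, d=41 → on time
  J6: C=43, d=49 → on time
Tardy jobs: J4
Count = 1


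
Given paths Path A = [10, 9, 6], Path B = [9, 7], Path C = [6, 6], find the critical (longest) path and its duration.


Path A: 10 + 9 + 6 = 25
Path B: 9 + 7 = 16
Path C: 6 + 6 = 12
Critical path = longest = max(25, 16, 12)
= 25 (Path A)


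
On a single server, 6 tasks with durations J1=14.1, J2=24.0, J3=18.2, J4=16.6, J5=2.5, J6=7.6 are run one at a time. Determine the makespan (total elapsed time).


Sequential makespan: sum all processing times
= 14.1 + 24.0 + 18.2 + 16.6 + 2.5 + 7.6
= 83.0 time units


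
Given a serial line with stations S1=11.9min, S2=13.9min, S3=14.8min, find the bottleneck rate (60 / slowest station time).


Bottleneck = longest station time
Station times: [11.9, 13.9, 14.8]
Max = 14.8 min
Rate = 60 / 14.8
= 4.05 units/hour (bottleneck: 14.8min)


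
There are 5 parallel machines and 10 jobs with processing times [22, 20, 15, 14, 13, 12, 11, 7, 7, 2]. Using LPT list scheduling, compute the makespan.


Jobs (LPT sorted): [22, 20, 15, 14, 13, 12, 11, 7, 7, 2]
Machines: 5
  J=22 → Machine 1 (load: 0+22=22)
  J=20 → Machine 2 (load: 0+20=20)
  J=15 → Machine 3 (load: 0+15=15)
  J=14 → Machine 4 (load: 0+14=14)
  J=13 → Machine 5 (load: 0+13=13)
  J=12 → Machine 5 (load: 13+12=25)
  J=11 → Machine 4 (load: 14+11=25)
  J=7 → Machine 3 (load: 15+7=22)
  J=7 → Machine 2 (load: 20+7=27)
  J=2 → Machine 1 (load: 22+2=24)
Machine loads: [24, 27, 22, 25, 25]
Makespan = max = 27 time units


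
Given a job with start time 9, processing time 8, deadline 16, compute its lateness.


Completion = 9 + 8 = 17
Lateness = C - d = 17 - 16
= 1


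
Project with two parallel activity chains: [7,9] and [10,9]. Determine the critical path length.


Path A: 7 + 9 = 16
Path B: 10 + 9 = 19
Critical path = longest = max(16, 19)
= 19 (Path B)


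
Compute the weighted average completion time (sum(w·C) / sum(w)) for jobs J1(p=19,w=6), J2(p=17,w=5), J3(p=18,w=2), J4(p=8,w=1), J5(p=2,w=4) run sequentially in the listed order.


Completion times:
  J1: C=19, w×C=6×19=114
  J2: C=36, w×C=5×36=180
  J3: C=54, w×C=2×54=108
  J4: C=62, w×C=1×62=62
  J5: C=64, w×C=4×64=256
Sum w×C = 720
Sum w = 18
Weighted avg = 720/18
= 40.00


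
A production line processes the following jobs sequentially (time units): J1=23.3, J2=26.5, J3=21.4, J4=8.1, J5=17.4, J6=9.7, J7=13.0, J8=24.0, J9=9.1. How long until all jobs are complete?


Sequential makespan: sum all processing times
= 23.3 + 26.5 + 21.4 + 8.1 + 17.4 + 9.7 + 13.0 + 24.0 + 9.1
= 152.5 time units


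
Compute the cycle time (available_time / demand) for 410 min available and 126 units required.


Cycle time = available time / demand
= 410 / 126
= 3.25 min/unit


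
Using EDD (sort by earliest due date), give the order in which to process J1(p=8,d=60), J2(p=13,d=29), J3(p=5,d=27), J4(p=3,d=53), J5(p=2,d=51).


EDD: sort by earliest due date
  J3: d=27, p=5
  J2: d=29, p=13
  J5: d=51, p=2
  J4: d=53, p=3
  J1: d=60, p=8
Order: J3 → J2 → J5 → J4 → J1


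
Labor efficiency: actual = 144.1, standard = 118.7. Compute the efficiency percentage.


Efficiency = (actual / standard) × 100
= (144.1 / 118.7) × 100
= 121.4%


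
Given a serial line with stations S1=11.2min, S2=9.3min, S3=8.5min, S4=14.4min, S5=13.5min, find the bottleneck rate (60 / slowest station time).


Bottleneck = longest station time
Station times: [11.2, 9.3, 8.5, 14.4, 13.5]
Max = 14.4 min
Rate = 60 / 14.4
= 4.17 units/hour (bottleneck: 14.4min)


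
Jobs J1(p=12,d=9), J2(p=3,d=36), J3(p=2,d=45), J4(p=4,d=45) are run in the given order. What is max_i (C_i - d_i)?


Lateness per job (L = C - d):
  J1: C=12, d=9, L=3
  J2: C=15, d=36, L=-21
  J3: C=17, d=45, L=-28
  J4: C=21, d=45, L=-24
Lmax = max(3, -21, -28, -24)
= 3


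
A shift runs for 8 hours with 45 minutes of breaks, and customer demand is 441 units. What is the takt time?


Available = 8×60 - 45 = 435 min
Takt time = 435 / 441
= 0.99 min/unit


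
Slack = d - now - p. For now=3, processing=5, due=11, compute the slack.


Slack = due - current_time - processing
= 11 - 3 - 5
= 3


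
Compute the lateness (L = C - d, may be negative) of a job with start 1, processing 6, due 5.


Completion = 1 + 6 = 7
Lateness = C - d = 7 - 5
= 2


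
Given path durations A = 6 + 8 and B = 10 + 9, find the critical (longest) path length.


Path A: 6 + 8 = 14
Path B: 10 + 9 = 19
Critical path = longest = max(14, 19)
= 19 (Path B)


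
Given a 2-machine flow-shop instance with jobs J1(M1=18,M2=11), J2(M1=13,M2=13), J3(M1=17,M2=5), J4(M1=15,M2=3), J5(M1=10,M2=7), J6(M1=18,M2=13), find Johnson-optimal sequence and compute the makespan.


Johnson's rule:
Group 1 (M1≤M2, sort by M1): ['J2']
Group 2 (M1>M2, sort desc M2): ['J6', 'J1', 'J5', 'J3', 'J4']
Sequence: J2 → J6 → J1 → J5 → J3 → J4
Makespan calculation:
  J2: M1 done=13, M2 done=26
  J6: M1 done=31, M2 done=44
  J1: M1 done=49, M2 done=60
  J5: M1 done=59, M2 done=67
  J3: M1 done=76, M2 done=81
  J4: M1 done=91, M2 done=94
= Sequence: J2 → J6 → J1 → J5 → J3 → J4, Makespan: 94


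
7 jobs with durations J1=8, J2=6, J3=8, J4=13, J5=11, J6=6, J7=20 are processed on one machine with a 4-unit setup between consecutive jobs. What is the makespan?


Makespan = Σ processing + (n-1) × setup
= (8 + 6 + 8 + 13 + 11 + 6 + 20) + (7-1)×4
= 72 + 24
= 96 time units


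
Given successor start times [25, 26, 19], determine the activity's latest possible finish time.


LF = min of all successor start times
Successors start at: [25, 26, 19]
LF = min(25, 26, 19)
= 19


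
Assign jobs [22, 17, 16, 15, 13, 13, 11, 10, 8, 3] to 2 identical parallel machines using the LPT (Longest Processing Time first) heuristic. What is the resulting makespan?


Jobs (LPT sorted): [22, 17, 16, 15, 13, 13, 11, 10, 8, 3]
Machines: 2
  J=22 → Machine 1 (load: 0+22=22)
  J=17 → Machine 2 (load: 0+17=17)
  J=16 → Machine 2 (load: 17+16=33)
  J=15 → Machine 1 (load: 22+15=37)
  J=13 → Machine 2 (load: 33+13=46)
  J=13 → Machine 1 (load: 37+13=50)
  J=11 → Machine 2 (load: 46+11=57)
  J=10 → Machine 1 (load: 50+10=60)
  J=8 → Machine 2 (load: 57+8=65)
  J=3 → Machine 1 (load: 60+3=63)
Machine loads: [63, 65]
Makespan = max = 65 time units


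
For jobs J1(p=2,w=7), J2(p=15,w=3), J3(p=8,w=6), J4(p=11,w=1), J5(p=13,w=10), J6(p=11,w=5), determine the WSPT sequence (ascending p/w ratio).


WSPT (Smith's rule): sort by p/w ascending
  J1: p/w = 2/7 = 0.286
  J5: p/w = 13/10 = 1.300
  J3: p/w = 8/6 = 1.333
  J6: p/w = 11/5 = 2.200
  J2: p/w = 15/3 = 5.000
  J4: p/w = 11/1 = 11.000
Order: J1 → J5 → J3 → J6 → J2 → J4


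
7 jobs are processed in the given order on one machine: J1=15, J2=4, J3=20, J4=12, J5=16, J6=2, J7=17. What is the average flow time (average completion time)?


Completion times:
  J1: completes at 15
  J2: completes at 19
  J3: completes at 39
  J4: completes at 51
  J5: completes at 67
  J6: completes at 69
  J7: completes at 86
Sum = 346
Average = 346/7
= 49.43


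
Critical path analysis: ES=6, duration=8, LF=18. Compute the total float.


EF = ES + duration = 6 + 8 = 14
LS = LF - duration = 18 - 8 = 10
Total Float = LF - EF = 18 - 14
(or LS - ES = 10 - 6)
= 4


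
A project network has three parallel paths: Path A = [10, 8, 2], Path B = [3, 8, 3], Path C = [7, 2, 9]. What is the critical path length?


Path A: 10 + 8 + 2 = 20
Path B: 3 + 8 + 3 = 14
Path C: 7 + 2 + 9 = 18
Critical path = longest = max(20, 14, 18)
= 20 (Path A)


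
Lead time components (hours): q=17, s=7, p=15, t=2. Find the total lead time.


Lead time = queue + setup + processing + transit
= 17 + 7 + 15 + 2
= 41 hours


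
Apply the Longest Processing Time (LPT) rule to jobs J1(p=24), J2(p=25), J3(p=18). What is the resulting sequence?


LPT: sort by longest processing time first
  J2: p=25
  J1: p=24
  J3: p=18
Order: J2 → J1 → J3


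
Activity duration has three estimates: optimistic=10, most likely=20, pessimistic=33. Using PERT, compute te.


te = (o + 4m + p) / 6
= (10 + 4×20 + 33) / 6
= (10 + 80 + 33) / 6
= 123 / 6
= 20.50


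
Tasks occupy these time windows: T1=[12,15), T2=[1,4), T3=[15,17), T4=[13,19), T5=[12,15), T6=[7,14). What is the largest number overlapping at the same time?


Check each time point for overlaps:
  t=13: 4 tasks active (T1, T4, T5, T6)
Max concurrent = 4


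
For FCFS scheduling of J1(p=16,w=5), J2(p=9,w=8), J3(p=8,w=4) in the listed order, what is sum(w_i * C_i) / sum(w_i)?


Completion times:
  J1: C=16, w×C=5×16=80
  J2: C=25, w×C=8×25=200
  J3: C=33, w×C=4×33=132
Sum w×C = 412
Sum w = 17
Weighted avg = 412/17
= 24.24


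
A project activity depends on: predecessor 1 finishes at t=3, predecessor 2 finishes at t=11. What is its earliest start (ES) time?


ES = max of all predecessor completion times
Predecessors: [3, 11]
ES = max(3, 11)
= 11


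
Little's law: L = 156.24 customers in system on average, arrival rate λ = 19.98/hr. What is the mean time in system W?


Little's law: L = λW → W = L / λ
= 156.24 / 19.98
= 7.82 hours


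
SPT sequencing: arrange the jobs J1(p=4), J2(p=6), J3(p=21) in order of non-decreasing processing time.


SPT: sort by shortest processing time
  J1: p=4
  J2: p=6
  J3: p=21
Order: J1 → J2 → J3


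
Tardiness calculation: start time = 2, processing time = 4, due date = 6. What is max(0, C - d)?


Completion = start + processing = 2 + 4 = 6
Tardiness = max(0, C - d) = max(0, 6 - 6)
= max(0, 0)
= 0


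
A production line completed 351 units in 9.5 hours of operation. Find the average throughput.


Throughput = units / time
= 351 / 9.5
= 36.9 units/hour


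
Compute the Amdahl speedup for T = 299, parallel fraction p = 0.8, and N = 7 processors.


Amdahl's law: T_p = T × ((1-p) + p/N)
= 299 × ((1-0.8) + 0.8/7)
= 299 × (0.20 + 0.1143)
= 299 × 0.3143
= 93.97
Speedup = 299/93.97
= 3.18×


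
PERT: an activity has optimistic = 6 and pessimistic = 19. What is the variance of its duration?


σ² = ((p - o) / 6)² = (p - o)² / 36
= (19 - 6)² / 36
= 13² / 36
= 169 / 36
= 4.6944


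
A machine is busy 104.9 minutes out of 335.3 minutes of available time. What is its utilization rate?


Utilization = busy / total × 100
= 104.9 / 335.3 × 100
= 31.3%


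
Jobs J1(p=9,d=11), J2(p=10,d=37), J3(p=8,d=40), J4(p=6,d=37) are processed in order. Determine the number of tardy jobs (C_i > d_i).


Completion vs due date:
  J1: C=9, d=11 → on time
  J2: C=19, d=37 → on time
  J3: C=27, d=40 → on time
  J4: C=33, d=37 → on time
Tardy jobs: none
Count = 0


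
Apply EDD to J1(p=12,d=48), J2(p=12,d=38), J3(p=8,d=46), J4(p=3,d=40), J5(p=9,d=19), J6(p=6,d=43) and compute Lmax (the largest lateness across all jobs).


EDD order: J5 → J2 → J4 → J6 → J3 → J1
Completion and lateness:
  J5: C=9, d=19, L=9-19=-10
  J2: C=21, d=38, L=21-38=-17
  J4: C=24, d=40, L=24-40=-16
  J6: C=30, d=43, L=30-43=-13
  J3: C=38, d=46, L=38-46=-8
  J1: C=50, d=48, L=50-48=2
Lmax = max(-10, -17, -16, -13, -8, 2)
= 2


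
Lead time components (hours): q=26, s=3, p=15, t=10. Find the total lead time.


Lead time = queue + setup + processing + transit
= 26 + 3 + 15 + 10
= 54 hours


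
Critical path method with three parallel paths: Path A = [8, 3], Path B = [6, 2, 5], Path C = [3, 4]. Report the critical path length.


Path A: 8 + 3 = 11
Path B: 6 + 2 + 5 = 13
Path C: 3 + 4 = 7
Critical path = longest = max(11, 13, 7)
= 13 (Path B)


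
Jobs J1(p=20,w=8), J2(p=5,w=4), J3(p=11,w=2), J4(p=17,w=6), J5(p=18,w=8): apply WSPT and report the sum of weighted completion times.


WSPT order (by p/w): J2 → J5 → J1 → J4 → J3
  J2: C=5, w·C=4×5=20
  J5: C=23, w·C=8×23=184
  J1: C=43, w·C=8×43=344
  J4: C=60, w·C=6×60=360
  J3: C=71, w·C=2×71=142
Σ w·C = 1050
= 1050


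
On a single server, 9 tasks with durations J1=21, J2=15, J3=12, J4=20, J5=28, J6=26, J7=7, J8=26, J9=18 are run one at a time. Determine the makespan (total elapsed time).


Sequential makespan: sum all processing times
= 21 + 15 + 12 + 20 + 28 + 26 + 7 + 26 + 18
= 173 time units


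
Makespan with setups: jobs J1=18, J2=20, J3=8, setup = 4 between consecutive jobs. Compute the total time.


Makespan = Σ processing + (n-1) × setup
= (18 + 20 + 8) + (3-1)×4
= 46 + 8
= 54 time units


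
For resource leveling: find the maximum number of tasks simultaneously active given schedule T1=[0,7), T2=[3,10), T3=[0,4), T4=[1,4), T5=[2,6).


Check each time point for overlaps:
  t=3: 5 tasks active (T1, T2, T3, T4, T5)
Max concurrent = 5


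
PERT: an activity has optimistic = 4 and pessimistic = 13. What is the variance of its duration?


σ² = ((p - o) / 6)² = (p - o)² / 36
= (13 - 4)² / 36
= 9² / 36
= 81 / 36
= 2.2500


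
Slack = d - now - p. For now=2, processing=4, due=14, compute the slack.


Slack = due - current_time - processing
= 14 - 2 - 4
= 8


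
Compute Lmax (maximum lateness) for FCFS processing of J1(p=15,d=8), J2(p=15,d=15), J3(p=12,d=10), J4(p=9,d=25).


Lateness per job (L = C - d):
  J1: C=15, d=8, L=7
  J2: C=30, d=15, L=15
  J3: C=42, d=10, L=32
  J4: C=51, d=25, L=26
Lmax = max(7, 15, 32, 26)
= 32


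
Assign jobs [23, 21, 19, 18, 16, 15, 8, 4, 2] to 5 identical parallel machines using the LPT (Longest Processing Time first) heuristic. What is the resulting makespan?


Jobs (LPT sorted): [23, 21, 19, 18, 16, 15, 8, 4, 2]
Machines: 5
  J=23 → Machine 1 (load: 0+23=23)
  J=21 → Machine 2 (load: 0+21=21)
  J=19 → Machine 3 (load: 0+19=19)
  J=18 → Machine 4 (load: 0+18=18)
  J=16 → Machine 5 (load: 0+16=16)
  J=15 → Machine 5 (load: 16+15=31)
  J=8 → Machine 4 (load: 18+8=26)
  J=4 → Machine 3 (load: 19+4=23)
  J=2 → Machine 2 (load: 21+2=23)
Machine loads: [23, 23, 23, 26, 31]
Makespan = max = 31 time units


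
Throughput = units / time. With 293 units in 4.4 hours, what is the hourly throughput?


Throughput = units / time
= 293 / 4.4
= 66.6 units/hour


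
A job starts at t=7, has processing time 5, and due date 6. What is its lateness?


Completion = 7 + 5 = 12
Lateness = C - d = 12 - 6
= 6


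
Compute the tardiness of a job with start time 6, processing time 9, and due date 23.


Completion = start + processing = 6 + 9 = 15
Tardiness = max(0, C - d) = max(0, 15 - 23)
= max(0, -8)
= 0


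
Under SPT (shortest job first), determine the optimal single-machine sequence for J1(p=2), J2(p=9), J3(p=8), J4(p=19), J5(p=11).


SPT: sort by shortest processing time
  J1: p=2
  J3: p=8
  J2: p=9
  J5: p=11
  J4: p=19
Order: J1 → J3 → J2 → J5 → J4


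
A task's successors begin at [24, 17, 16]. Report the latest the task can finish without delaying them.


LF = min of all successor start times
Successors start at: [24, 17, 16]
LF = min(24, 17, 16)
= 16


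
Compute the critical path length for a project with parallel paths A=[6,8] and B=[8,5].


Path A: 6 + 8 = 14
Path B: 8 + 5 = 13
Critical path = longest = max(14, 13)
= 14 (Path A)


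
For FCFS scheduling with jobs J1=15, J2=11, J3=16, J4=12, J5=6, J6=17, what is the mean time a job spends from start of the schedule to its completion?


Completion times:
  J1: completes at 15
  J2: completes at 26
  J3: completes at 42
  J4: completes at 54
  J5: completes at 60
  J6: completes at 77
Sum = 274
Average = 274/6
= 45.67


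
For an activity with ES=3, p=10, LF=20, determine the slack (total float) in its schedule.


EF = ES + duration = 3 + 10 = 13
LS = LF - duration = 20 - 10 = 10
Total Float = LF - EF = 20 - 13
(or LS - ES = 10 - 3)
= 7


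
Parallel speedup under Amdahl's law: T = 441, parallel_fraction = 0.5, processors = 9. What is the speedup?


Amdahl's law: T_p = T × ((1-p) + p/N)
= 441 × ((1-0.5) + 0.5/9)
= 441 × (0.50 + 0.0556)
= 441 × 0.5556
= 245.00
Speedup = 441/245.00
= 1.80×


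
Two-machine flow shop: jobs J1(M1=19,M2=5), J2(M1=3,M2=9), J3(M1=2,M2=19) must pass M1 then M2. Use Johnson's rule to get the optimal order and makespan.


Johnson's rule:
Group 1 (M1≤M2, sort by M1): ['J3', 'J2']
Group 2 (M1>M2, sort desc M2): ['J1']
Sequence: J3 → J2 → J1
Makespan calculation:
  J3: M1 done=2, M2 done=21
  J2: M1 done=5, M2 done=30
  J1: M1 done=24, M2 done=35
= Sequence: J3 → J2 → J1, Makespan: 35


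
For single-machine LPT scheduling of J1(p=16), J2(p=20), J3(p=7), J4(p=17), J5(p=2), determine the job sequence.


LPT: sort by longest processing time first
  J2: p=20
  J4: p=17
  J1: p=16
  J3: p=7
  J5: p=2
Order: J2 → J4 → J1 → J3 → J5


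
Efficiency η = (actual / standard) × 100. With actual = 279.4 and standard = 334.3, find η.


Efficiency = (actual / standard) × 100
= (279.4 / 334.3) × 100
= 83.6%


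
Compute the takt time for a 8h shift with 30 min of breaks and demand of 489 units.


Available = 8×60 - 30 = 450 min
Takt time = 450 / 489
= 0.92 min/unit


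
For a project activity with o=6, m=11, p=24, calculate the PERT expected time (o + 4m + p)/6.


te = (o + 4m + p) / 6
= (6 + 4×11 + 24) / 6
= (6 + 44 + 24) / 6
= 74 / 6
= 12.33


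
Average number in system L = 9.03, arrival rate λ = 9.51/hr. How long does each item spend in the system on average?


Little's law: L = λW → W = L / λ
= 9.03 / 9.51
= 0.95 hours


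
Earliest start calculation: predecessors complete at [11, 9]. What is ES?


ES = max of all predecessor completion times
Predecessors: [11, 9]
ES = max(11, 9)
= 11


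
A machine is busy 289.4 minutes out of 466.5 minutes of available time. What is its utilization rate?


Utilization = busy / total × 100
= 289.4 / 466.5 × 100
= 62.0%


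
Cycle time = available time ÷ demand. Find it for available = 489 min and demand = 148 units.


Cycle time = available time / demand
= 489 / 148
= 3.30 min/unit


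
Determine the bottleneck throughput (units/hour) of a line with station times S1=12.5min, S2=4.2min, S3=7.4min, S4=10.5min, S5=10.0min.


Bottleneck = longest station time
Station times: [12.5, 4.2, 7.4, 10.5, 10.0]
Max = 12.5 min
Rate = 60 / 12.5
= 4.80 units/hour (bottleneck: 12.5min)


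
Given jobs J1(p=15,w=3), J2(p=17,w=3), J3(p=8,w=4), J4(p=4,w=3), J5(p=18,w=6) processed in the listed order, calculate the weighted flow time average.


Completion times:
  J1: C=15, w×C=3×15=45
  J2: C=32, w×C=3×32=96
  J3: C=40, w×C=4×40=160
  J4: C=44, w×C=3×44=132
  J5: C=62, w×C=6×62=372
Sum w×C = 805
Sum w = 19
Weighted avg = 805/19
= 42.37


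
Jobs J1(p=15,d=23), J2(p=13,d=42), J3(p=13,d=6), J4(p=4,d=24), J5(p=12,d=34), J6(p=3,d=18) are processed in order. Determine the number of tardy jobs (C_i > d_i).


Completion vs due date:
  J1: C=15, d=23 → on time
  J2: C=28, d=42 → on time
  J3: C=41, d=6 → TARDY
  J4: C=45, d=24 → TARDY
  J5: C=57, d=34 → TARDY
  J6: C=60, d=18 → TARDY
Tardy jobs: J3, J4, J5, J6
Count = 4


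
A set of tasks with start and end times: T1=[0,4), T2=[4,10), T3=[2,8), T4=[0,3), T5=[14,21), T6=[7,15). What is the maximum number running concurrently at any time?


Check each time point for overlaps:
  t=2: 3 tasks active (T1, T3, T4)
Max concurrent = 3


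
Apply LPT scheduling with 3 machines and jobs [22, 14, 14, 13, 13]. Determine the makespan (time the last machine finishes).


Jobs (LPT sorted): [22, 14, 14, 13, 13]
Machines: 3
  J=22 → Machine 1 (load: 0+22=22)
  J=14 → Machine 2 (load: 0+14=14)
  J=14 → Machine 3 (load: 0+14=14)
  J=13 → Machine 2 (load: 14+13=27)
  J=13 → Machine 3 (load: 14+13=27)
Machine loads: [22, 27, 27]
Makespan = max = 27 time units
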